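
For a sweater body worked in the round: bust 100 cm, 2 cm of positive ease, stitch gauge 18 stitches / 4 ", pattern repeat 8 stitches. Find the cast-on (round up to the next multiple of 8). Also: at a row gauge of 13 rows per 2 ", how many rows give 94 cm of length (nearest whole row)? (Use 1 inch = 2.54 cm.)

Finished = 100 + 2 = 102 cm.
102 cm × 1/2.54 = 40.16 inches.
18/4 = 4.5 sts per in; 40.16 × 4.5 = 180.71 sts.
Next multiple of 8 → 184.
94 cm = 37.01 inches; × 6.5 = 240.55 → 241 rows.

Cast on 184 stitches; work 241 rows.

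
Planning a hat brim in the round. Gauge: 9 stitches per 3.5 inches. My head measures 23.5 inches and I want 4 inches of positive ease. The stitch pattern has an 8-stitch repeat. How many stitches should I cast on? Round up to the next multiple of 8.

72 stitches.

Finished = 23.5 + 4 = 27.5 inches.
9 / 3.5 = 2.571 sts/in.
27.5 × 2.571 = 70.71 sts.
Next multiple of 8: 72.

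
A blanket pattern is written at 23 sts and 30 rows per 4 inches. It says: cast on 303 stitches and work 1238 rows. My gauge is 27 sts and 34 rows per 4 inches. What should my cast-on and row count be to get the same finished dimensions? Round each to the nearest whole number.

Stitches: 303 × 27/23 = 355.70 → 356.
Rows: 1238 × 34/30 = 1403.07 → 1403.

Cast on 356 stitches; work 1403 rows.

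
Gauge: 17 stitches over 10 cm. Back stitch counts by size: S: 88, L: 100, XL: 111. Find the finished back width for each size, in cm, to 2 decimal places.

17/10 = 1.7 sts per cm.
S: 88 / 1.7 = 51.765 → 51.76 cm.
L: 100 / 1.7 = 58.824 → 58.82 cm.
XL: 111 / 1.7 = 65.294 → 65.29 cm.

S 51.76 cm; L 58.82 cm; XL 65.29 cm.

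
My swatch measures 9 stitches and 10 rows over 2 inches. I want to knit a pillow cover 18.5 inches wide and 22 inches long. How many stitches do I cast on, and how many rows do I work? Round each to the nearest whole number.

Stitch gauge = 9/2 = 4.5 sts/in; 18.5 × 4.5 = 83.25 → 83 sts.
Row gauge = 10/2 = 5 rows/in; 22 × 5 = 110.00 → 110 rows.

Cast on 83 stitches and work 110 rows.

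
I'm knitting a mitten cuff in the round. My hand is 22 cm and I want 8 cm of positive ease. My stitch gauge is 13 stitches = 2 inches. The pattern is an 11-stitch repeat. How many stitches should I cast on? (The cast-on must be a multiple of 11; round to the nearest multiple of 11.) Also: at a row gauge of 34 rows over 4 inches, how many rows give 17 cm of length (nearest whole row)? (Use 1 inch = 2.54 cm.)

Cast on 77 stitches; work 57 rows.

Finished = 22 + 8 = 30 cm.
30 cm × 1/2.54 = 11.81 inches.
13/2 = 6.5 sts per in; 11.81 × 6.5 = 76.77 sts.
Nearest multiple of 11 → 77.
17 cm = 6.69 inches; × 8.5 = 56.89 → 57 rows.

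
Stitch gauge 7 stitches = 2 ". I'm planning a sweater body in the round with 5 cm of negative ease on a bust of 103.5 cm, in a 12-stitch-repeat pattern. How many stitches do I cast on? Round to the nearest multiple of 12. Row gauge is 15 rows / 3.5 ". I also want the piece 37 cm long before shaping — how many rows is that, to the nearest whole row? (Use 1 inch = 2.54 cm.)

Finished = 103.5 − 5 = 98.5 cm.
98.5 cm × 1/2.54 = 38.78 inches.
7/2 = 3.5 sts per in; 38.78 × 3.5 = 135.73 sts.
Nearest multiple of 12 → 132.
37 cm = 14.57 inches; × 4.286 = 62.43 → 62 rows.

Cast on 132 stitches; work 62 rows.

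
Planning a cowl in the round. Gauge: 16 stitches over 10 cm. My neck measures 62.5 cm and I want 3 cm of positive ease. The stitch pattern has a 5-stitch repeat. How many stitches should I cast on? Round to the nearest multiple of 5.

105 stitches.

Finished = 62.5 + 3 = 65.5 cm.
16 / 10 = 1.6 sts/cm.
65.5 × 1.6 = 104.80 sts.
Nearest multiple of 5: 105.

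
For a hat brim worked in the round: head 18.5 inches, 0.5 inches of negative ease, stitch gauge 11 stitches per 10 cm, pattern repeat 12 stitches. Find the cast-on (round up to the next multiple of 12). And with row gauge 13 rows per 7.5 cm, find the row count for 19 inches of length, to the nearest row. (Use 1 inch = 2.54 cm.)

Finished = 18.5 − 0.5 = 18 inches.
18 inches × 2.54 = 45.72 cm.
11/10 = 1.1 sts per cm; 45.72 × 1.1 = 50.29 sts.
Next multiple of 12 → 60.
19 inches = 48.26 cm; × 1.733 = 83.65 → 84 rows.

Cast on 60 stitches; work 84 rows.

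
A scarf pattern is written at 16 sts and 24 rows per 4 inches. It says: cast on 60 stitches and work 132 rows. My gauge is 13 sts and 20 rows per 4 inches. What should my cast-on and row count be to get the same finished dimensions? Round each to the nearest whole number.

Cast on 49 stitches; work 110 rows.

Stitches: 60 × 13/16 = 48.75 → 49.
Rows: 132 × 20/24 = 110.00 → 110.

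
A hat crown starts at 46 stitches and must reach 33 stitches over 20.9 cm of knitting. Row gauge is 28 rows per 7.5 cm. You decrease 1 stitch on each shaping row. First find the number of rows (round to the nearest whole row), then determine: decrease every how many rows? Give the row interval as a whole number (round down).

Decrease every 6th row.

Rows = 20.9 × 3.733 = 78.0 → 78 rows.
Stitches to remove: 13 → 13 shaping rows (at 1 st each).
78 / 13 = 6.00 → every 6 rows.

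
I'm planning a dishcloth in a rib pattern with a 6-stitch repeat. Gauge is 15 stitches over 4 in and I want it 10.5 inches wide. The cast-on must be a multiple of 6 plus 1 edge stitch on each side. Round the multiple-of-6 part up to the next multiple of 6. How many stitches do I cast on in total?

44 stitches.

15 / 4 = 3.75 sts per inch.
10.5 × 3.75 = 39.38 sts.
Less 2 edge sts → 37.38 for the repeat.
Next multiple of 6: 42.
Add back 2 edge sts → 44.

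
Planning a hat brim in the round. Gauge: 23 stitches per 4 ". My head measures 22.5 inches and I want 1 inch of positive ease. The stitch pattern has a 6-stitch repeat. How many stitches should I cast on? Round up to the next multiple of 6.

Cast on 138 stitches.

Finished = 22.5 + 1 = 23.5 inches.
23 / 4 = 5.75 sts/in.
23.5 × 5.75 = 135.12 sts.
Next multiple of 6: 138.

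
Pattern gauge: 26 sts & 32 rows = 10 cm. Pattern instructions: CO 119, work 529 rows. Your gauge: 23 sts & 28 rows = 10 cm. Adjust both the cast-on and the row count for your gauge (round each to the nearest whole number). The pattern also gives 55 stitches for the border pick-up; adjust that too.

Stitches: 119 × 23/26 = 105.27 → 105.
Rows: 529 × 28/32 = 462.88 → 463.
border pick-up: 55 × 23/26 = 48.65 → 49.

Cast on 105 stitches; work 463 rows; border pick-up 49 stitches.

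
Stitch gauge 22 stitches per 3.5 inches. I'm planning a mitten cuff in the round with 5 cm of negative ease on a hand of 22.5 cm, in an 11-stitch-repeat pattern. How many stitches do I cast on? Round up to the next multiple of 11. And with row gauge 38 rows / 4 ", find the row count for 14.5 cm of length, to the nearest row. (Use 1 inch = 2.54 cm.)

Cast on 44 stitches; work 54 rows.

Finished = 22.5 − 5 = 17.5 cm.
17.5 cm × 1/2.54 = 6.89 inches.
22/3.5 = 6.286 sts per in; 6.89 × 6.286 = 43.31 sts.
Next multiple of 11 → 44.
14.5 cm = 5.71 inches; × 9.5 = 54.23 → 54 rows.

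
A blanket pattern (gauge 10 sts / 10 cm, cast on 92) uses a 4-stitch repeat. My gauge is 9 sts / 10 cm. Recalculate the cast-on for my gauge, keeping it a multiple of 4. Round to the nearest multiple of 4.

92 × 9 / 10 = 82.80.
Nearest multiple of 4: 84.

Cast on 84 stitches.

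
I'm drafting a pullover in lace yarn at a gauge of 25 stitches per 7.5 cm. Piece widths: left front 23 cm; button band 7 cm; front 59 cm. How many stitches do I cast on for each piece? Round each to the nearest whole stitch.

Rate = 25/7.5 = 3.333 sts per cm.
left front: 23 × 3.333 = 76.67 → 77.
button band: 7 × 3.333 = 23.33 → 23.
front: 59 × 3.333 = 196.67 → 197.

left front 77; button band 23; front 197.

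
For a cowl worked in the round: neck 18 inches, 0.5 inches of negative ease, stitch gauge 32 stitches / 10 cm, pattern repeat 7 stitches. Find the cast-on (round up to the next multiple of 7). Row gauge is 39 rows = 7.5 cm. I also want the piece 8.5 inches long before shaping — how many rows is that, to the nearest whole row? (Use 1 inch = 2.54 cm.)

Cast on 147 stitches; work 112 rows.

Finished = 18 − 0.5 = 17.5 inches.
17.5 inches × 2.54 = 44.45 cm.
32/10 = 3.2 sts per cm; 44.45 × 3.2 = 142.24 sts.
Next multiple of 7 → 147.
8.5 inches = 21.59 cm; × 5.2 = 112.27 → 112 rows.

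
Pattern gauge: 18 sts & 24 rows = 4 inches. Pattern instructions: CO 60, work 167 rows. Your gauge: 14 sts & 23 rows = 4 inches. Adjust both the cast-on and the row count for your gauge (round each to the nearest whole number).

Cast on 47 stitches; work 160 rows.

Stitches: 60 × 14/18 = 46.67 → 47.
Rows: 167 × 23/24 = 160.04 → 160.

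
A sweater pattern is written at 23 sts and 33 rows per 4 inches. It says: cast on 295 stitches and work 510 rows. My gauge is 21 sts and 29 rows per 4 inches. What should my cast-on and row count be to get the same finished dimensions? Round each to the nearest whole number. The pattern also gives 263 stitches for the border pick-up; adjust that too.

Stitches: 295 × 21/23 = 269.35 → 269.
Rows: 510 × 29/33 = 448.18 → 448.
border pick-up: 263 × 21/23 = 240.13 → 240.

Cast on 269 stitches; work 448 rows; border pick-up 240 stitches.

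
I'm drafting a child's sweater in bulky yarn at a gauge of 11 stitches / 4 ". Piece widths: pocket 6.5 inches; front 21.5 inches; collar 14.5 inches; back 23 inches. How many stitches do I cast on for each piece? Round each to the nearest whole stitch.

pocket 18; front 59; collar 40; back 63.

Rate = 11/4 = 2.75 sts per in.
pocket: 6.5 × 2.75 = 17.88 → 18.
front: 21.5 × 2.75 = 59.12 → 59.
collar: 14.5 × 2.75 = 39.88 → 40.
back: 23 × 2.75 = 63.25 → 63.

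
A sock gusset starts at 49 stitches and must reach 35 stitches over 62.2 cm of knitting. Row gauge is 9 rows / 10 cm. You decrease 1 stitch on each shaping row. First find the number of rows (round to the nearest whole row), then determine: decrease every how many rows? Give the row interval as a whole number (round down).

Decrease every 4th row.

Rows = 62.2 × 0.9 = 56.0 → 56 rows.
Stitches to remove: 14 → 14 shaping rows (at 1 st each).
56 / 14 = 4.00 → every 4 rows.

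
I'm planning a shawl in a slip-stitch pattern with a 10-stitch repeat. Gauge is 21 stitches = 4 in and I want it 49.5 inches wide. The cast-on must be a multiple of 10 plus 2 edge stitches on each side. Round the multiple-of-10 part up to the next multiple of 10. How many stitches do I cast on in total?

CO 264 sts.

21 / 4 = 5.25 sts per inch.
49.5 × 5.25 = 259.88 sts.
Less 4 edge sts → 255.88 for the repeat.
Next multiple of 10: 260.
Add back 4 edge sts → 264.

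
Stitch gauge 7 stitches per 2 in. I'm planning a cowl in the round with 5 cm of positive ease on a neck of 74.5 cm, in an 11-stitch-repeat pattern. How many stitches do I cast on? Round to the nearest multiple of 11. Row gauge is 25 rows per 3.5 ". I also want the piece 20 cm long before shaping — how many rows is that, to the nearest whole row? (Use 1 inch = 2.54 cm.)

Cast on 110 stitches; work 56 rows.

Finished = 74.5 + 5 = 79.5 cm.
79.5 cm × 1/2.54 = 31.30 inches.
7/2 = 3.5 sts per in; 31.30 × 3.5 = 109.55 sts.
Nearest multiple of 11 → 110.
20 cm = 7.87 inches; × 7.143 = 56.24 → 56 rows.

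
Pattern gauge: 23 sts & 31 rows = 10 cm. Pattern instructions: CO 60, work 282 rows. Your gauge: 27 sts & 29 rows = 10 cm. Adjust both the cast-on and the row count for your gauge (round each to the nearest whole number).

Stitches: 60 × 27/23 = 70.43 → 70.
Rows: 282 × 29/31 = 263.81 → 264.

Cast on 70 stitches; work 264 rows.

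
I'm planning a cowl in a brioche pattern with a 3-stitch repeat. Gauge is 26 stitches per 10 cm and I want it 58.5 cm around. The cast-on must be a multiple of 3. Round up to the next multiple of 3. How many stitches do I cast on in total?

Cast on 153 stitches.

26 / 10 = 2.6 sts per cm.
58.5 × 2.6 = 152.10 sts.
Next multiple of 3: 153.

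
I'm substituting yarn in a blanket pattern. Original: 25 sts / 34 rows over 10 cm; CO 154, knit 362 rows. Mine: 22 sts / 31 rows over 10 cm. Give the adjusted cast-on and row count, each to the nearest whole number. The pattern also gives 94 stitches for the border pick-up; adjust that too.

Cast on 136 stitches; work 330 rows; border pick-up 83 stitches.

Stitches: 154 × 22/25 = 135.52 → 136.
Rows: 362 × 31/34 = 330.06 → 330.
border pick-up: 94 × 22/25 = 82.72 → 83.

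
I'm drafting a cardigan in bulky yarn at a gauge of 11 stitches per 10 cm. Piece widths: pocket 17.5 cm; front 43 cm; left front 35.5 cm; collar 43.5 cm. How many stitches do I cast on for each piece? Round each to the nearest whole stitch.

Rate = 11/10 = 1.1 sts per cm.
pocket: 17.5 × 1.1 = 19.25 → 19.
front: 43 × 1.1 = 47.30 → 47.
left front: 35.5 × 1.1 = 39.05 → 39.
collar: 43.5 × 1.1 = 47.85 → 48.

pocket 19; front 47; left front 39; collar 48.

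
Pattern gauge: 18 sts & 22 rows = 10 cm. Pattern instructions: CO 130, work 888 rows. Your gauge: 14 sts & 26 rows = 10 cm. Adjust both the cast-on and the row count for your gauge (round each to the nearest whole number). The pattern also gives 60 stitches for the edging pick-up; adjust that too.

Stitches: 130 × 14/18 = 101.11 → 101.
Rows: 888 × 26/22 = 1049.45 → 1049.
edging pick-up: 60 × 14/18 = 46.67 → 47.

Cast on 101 stitches; work 1049 rows; edging pick-up 47 stitches.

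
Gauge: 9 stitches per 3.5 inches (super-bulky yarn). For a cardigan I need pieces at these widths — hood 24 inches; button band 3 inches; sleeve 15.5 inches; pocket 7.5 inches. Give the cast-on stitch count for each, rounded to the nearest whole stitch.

Rate = 9/3.5 = 2.571 sts per in.
hood: 24 × 2.571 = 61.71 → 62.
button band: 3 × 2.571 = 7.71 → 8.
sleeve: 15.5 × 2.571 = 39.86 → 40.
pocket: 7.5 × 2.571 = 19.29 → 19.

hood 62; button band 8; sleeve 40; pocket 19.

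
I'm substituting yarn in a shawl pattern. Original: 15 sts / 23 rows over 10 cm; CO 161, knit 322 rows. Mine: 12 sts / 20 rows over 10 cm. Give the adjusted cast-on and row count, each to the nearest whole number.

Stitches: 161 × 12/15 = 128.80 → 129.
Rows: 322 × 20/23 = 280.00 → 280.

Cast on 129 stitches; work 280 rows.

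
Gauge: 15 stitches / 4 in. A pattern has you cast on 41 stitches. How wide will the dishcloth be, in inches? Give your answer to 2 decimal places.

10.93 inches.

15 stitches / 4 inch = 3.75 stitches per inch.
41 / 3.75 = 10.933 inches.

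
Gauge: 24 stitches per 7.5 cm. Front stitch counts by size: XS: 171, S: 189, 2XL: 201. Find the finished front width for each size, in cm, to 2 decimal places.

XS 53.44 cm; S 59.06 cm; 2XL 62.81 cm.

24/7.5 = 3.2 sts per cm.
XS: 171 / 3.2 = 53.438 → 53.44 cm.
S: 189 / 3.2 = 59.062 → 59.06 cm.
2XL: 201 / 3.2 = 62.812 → 62.81 cm.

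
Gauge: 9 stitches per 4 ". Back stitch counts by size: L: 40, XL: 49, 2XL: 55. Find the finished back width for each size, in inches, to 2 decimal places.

L 17.78 inches; XL 21.78 inches; 2XL 24.44 inches.

9/4 = 2.25 sts per in.
L: 40 / 2.25 = 17.778 → 17.78 in.
XL: 49 / 2.25 = 21.778 → 21.78 in.
2XL: 55 / 2.25 = 24.444 → 24.44 in.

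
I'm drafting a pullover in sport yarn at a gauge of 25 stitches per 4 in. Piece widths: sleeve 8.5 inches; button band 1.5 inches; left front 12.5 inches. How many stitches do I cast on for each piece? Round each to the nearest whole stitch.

sleeve 53; button band 9; left front 78.

Rate = 25/4 = 6.25 sts per in.
sleeve: 8.5 × 6.25 = 53.12 → 53.
button band: 1.5 × 6.25 = 9.38 → 9.
left front: 12.5 × 6.25 = 78.12 → 78.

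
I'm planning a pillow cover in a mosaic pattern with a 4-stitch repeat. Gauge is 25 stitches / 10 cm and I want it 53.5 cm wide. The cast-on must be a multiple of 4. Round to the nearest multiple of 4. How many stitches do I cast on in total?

CO 132 sts.

25 / 10 = 2.5 sts per cm.
53.5 × 2.5 = 133.75 sts.
Nearest multiple of 4: 132.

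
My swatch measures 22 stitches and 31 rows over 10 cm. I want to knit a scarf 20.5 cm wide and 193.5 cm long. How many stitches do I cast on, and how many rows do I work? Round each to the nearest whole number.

Cast on 45 stitches and work 600 rows.

Stitch gauge = 22/10 = 2.2 sts/cm; 20.5 × 2.2 = 45.10 → 45 sts.
Row gauge = 31/10 = 3.1 rows/cm; 193.5 × 3.1 = 599.85 → 600 rows.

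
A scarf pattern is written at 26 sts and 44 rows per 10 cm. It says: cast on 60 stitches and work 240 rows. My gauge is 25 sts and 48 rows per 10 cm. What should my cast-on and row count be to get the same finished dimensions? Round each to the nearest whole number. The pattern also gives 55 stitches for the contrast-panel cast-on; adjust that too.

Stitches: 60 × 25/26 = 57.69 → 58.
Rows: 240 × 48/44 = 261.82 → 262.
contrast-panel cast-on: 55 × 25/26 = 52.88 → 53.

Cast on 58 stitches; work 262 rows; contrast-panel cast-on 53 stitches.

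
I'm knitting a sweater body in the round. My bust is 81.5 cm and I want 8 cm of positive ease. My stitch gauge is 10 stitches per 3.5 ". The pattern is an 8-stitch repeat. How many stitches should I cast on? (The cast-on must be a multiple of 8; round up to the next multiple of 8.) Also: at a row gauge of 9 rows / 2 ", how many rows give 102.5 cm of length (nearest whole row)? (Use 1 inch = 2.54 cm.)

Finished = 81.5 + 8 = 89.5 cm.
89.5 cm × 1/2.54 = 35.24 inches.
10/3.5 = 2.857 sts per in; 35.24 × 2.857 = 100.67 sts.
Next multiple of 8 → 104.
102.5 cm = 40.35 inches; × 4.5 = 181.59 → 182 rows.

Cast on 104 stitches; work 182 rows.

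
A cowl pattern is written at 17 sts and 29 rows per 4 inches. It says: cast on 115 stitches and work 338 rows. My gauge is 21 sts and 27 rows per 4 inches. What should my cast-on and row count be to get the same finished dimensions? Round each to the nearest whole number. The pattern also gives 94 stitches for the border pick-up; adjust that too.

Cast on 142 stitches; work 315 rows; border pick-up 116 stitches.

Stitches: 115 × 21/17 = 142.06 → 142.
Rows: 338 × 27/29 = 314.69 → 315.
border pick-up: 94 × 21/17 = 116.12 → 116.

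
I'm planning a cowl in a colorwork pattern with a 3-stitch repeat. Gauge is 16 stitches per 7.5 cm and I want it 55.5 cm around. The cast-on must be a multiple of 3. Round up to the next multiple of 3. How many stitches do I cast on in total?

120 stitches.

16 / 7.5 = 2.133 sts per cm.
55.5 × 2.133 = 118.40 sts.
Next multiple of 3: 120.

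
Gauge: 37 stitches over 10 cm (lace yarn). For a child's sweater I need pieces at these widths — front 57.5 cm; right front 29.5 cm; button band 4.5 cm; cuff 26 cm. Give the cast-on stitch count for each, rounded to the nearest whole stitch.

front 213; right front 109; button band 17; cuff 96.

Rate = 37/10 = 3.7 sts per cm.
front: 57.5 × 3.7 = 212.75 → 213.
right front: 29.5 × 3.7 = 109.15 → 109.
button band: 4.5 × 3.7 = 16.65 → 17.
cuff: 26 × 3.7 = 96.20 → 96.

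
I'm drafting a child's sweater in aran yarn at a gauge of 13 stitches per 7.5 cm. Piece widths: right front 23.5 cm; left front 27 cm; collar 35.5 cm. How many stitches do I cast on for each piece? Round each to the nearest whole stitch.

Rate = 13/7.5 = 1.733 sts per cm.
right front: 23.5 × 1.733 = 40.73 → 41.
left front: 27 × 1.733 = 46.80 → 47.
collar: 35.5 × 1.733 = 61.53 → 62.

right front 41; left front 47; collar 62.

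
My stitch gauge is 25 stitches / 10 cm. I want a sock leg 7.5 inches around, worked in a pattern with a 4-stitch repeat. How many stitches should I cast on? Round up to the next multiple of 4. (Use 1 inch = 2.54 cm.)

7.5 in = 7.5 × 2.54 = 19.05 cm.
25 / 10 = 2.5 sts/cm.
19.05 × 2.5 = 47.62 sts.
→ 48.

Cast on 48 stitches.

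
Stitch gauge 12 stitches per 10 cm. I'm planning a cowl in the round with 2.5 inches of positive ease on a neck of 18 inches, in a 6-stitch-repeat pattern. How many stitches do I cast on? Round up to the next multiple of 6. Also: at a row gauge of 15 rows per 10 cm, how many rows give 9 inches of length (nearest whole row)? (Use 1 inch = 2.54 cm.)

Cast on 66 stitches; work 34 rows.

Finished = 18 + 2.5 = 20.5 inches.
20.5 inches × 2.54 = 52.07 cm.
12/10 = 1.2 sts per cm; 52.07 × 1.2 = 62.48 sts.
Next multiple of 6 → 66.
9 inches = 22.86 cm; × 1.5 = 34.29 → 34 rows.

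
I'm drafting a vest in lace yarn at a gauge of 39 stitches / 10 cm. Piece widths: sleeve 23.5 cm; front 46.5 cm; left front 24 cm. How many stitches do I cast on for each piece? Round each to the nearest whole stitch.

sleeve 92; front 181; left front 94.

Rate = 39/10 = 3.9 sts per cm.
sleeve: 23.5 × 3.9 = 91.65 → 92.
front: 46.5 × 3.9 = 181.35 → 181.
left front: 24 × 3.9 = 93.60 → 94.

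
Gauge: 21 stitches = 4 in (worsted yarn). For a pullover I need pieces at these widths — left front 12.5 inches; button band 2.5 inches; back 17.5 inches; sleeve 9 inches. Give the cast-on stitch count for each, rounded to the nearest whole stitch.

Rate = 21/4 = 5.25 sts per in.
left front: 12.5 × 5.25 = 65.62 → 66.
button band: 2.5 × 5.25 = 13.12 → 13.
back: 17.5 × 5.25 = 91.88 → 92.
sleeve: 9 × 5.25 = 47.25 → 47.

left front 66; button band 13; back 92; sleeve 47.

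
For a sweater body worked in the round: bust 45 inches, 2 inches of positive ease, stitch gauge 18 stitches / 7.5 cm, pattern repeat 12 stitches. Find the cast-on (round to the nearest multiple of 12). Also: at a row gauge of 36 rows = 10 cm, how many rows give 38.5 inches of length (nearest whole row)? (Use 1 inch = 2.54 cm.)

Finished = 45 + 2 = 47 inches.
47 inches × 2.54 = 119.38 cm.
18/7.5 = 2.4 sts per cm; 119.38 × 2.4 = 286.51 sts.
Nearest multiple of 12 → 288.
38.5 inches = 97.79 cm; × 3.6 = 352.04 → 352 rows.

Cast on 288 stitches; work 352 rows.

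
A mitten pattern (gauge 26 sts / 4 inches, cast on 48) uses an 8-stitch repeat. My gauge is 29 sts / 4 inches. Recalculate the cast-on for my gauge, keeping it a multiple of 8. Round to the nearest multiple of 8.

48 × 29 / 26 = 53.54.
Nearest multiple of 8: 56.

Cast on 56 stitches.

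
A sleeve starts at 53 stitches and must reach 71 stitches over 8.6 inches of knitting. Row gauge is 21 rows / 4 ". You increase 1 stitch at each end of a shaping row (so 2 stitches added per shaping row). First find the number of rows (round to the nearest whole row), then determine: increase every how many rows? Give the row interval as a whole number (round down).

Increase every 5th row.

Rows = 8.6 × 5.25 = 45.1 → 45 rows.
Stitches to add: 18 → 9 shaping rows (at 2 st each).
45 / 9 = 5.00 → every 5 rows.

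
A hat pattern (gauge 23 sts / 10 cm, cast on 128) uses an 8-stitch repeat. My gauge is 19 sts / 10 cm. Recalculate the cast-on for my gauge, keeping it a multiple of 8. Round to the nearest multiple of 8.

CO 104 sts.

128 × 19 / 23 = 105.74.
Nearest multiple of 8: 104.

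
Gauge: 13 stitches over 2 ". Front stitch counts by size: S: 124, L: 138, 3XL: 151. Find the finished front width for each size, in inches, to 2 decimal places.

S 19.08 inches; L 21.23 inches; 3XL 23.23 inches.

13/2 = 6.5 sts per in.
S: 124 / 6.5 = 19.077 → 19.08 in.
L: 138 / 6.5 = 21.231 → 21.23 in.
3XL: 151 / 6.5 = 23.231 → 23.23 in.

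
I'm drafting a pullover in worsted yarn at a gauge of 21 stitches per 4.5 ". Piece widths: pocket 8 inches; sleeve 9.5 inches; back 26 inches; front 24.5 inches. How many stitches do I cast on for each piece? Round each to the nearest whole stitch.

pocket 37; sleeve 44; back 121; front 114.

Rate = 21/4.5 = 4.667 sts per in.
pocket: 8 × 4.667 = 37.33 → 37.
sleeve: 9.5 × 4.667 = 44.33 → 44.
back: 26 × 4.667 = 121.33 → 121.
front: 24.5 × 4.667 = 114.33 → 114.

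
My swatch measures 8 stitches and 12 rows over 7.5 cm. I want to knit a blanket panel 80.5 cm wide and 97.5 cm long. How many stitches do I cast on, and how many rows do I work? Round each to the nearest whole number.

Stitch gauge = 8/7.5 = 1.067 sts/cm; 80.5 × 1.067 = 85.87 → 86 sts.
Row gauge = 12/7.5 = 1.6 rows/cm; 97.5 × 1.6 = 156.00 → 156 rows.

Cast on 86 stitches and work 156 rows.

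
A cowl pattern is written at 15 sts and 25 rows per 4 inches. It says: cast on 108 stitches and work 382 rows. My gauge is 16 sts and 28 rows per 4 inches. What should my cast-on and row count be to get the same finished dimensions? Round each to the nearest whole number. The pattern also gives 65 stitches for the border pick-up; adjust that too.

Stitches: 108 × 16/15 = 115.20 → 115.
Rows: 382 × 28/25 = 427.84 → 428.
border pick-up: 65 × 16/15 = 69.33 → 69.

Cast on 115 stitches; work 428 rows; border pick-up 69 stitches.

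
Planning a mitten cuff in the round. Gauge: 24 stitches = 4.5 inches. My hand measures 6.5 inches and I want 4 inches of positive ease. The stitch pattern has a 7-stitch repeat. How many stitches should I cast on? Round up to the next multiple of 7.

56 stitches.

Finished = 6.5 + 4 = 10.5 inches.
24 / 4.5 = 5.333 sts/in.
10.5 × 5.333 = 56.00 sts.
Next multiple of 7: 56.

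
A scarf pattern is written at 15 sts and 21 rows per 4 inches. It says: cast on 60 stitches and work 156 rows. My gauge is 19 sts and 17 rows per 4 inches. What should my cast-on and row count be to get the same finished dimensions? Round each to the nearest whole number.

Cast on 76 stitches; work 126 rows.

Stitches: 60 × 19/15 = 76.00 → 76.
Rows: 156 × 17/21 = 126.29 → 126.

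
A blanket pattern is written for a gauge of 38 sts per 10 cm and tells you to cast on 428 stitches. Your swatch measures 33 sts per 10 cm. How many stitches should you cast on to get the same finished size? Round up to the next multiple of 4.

Scale factor = 33 / 38 = 0.868.
428 × 33 / 38 = 371.68 sts.
→ 372 sts.

CO 372 sts.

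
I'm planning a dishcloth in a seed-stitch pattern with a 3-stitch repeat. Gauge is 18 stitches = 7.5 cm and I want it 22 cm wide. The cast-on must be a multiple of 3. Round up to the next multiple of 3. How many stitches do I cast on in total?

CO 54 sts.

18 / 7.5 = 2.4 sts per cm.
22 × 2.4 = 52.80 sts.
Next multiple of 3: 54.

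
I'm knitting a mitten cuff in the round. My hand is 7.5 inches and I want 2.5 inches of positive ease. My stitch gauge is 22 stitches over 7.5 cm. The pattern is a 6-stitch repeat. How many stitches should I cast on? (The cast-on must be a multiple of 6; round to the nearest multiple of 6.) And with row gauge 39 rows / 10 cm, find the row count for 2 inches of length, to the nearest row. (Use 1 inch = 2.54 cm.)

Cast on 72 stitches; work 20 rows.

Finished = 7.5 + 2.5 = 10 inches.
10 inches × 2.54 = 25.40 cm.
22/7.5 = 2.933 sts per cm; 25.40 × 2.933 = 74.51 sts.
Nearest multiple of 6 → 72.
2 inches = 5.08 cm; × 3.9 = 19.81 → 20 rows.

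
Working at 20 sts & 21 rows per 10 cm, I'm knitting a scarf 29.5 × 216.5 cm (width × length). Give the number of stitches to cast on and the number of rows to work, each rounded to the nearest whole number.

Stitch gauge = 20/10 = 2 sts/cm; 29.5 × 2 = 59.00 → 59 sts.
Row gauge = 21/10 = 2.1 rows/cm; 216.5 × 2.1 = 454.65 → 455 rows.

Cast on 59 stitches and work 455 rows.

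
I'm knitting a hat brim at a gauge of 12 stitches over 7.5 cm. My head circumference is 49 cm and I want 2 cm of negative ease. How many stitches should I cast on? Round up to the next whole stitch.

Finished = 49 − 2 = 47 cm.
12 / 7.5 = 1.6 sts per cm.
47.00 × 1.6 = 75.20 sts.
→ 76 sts.

CO 76 sts.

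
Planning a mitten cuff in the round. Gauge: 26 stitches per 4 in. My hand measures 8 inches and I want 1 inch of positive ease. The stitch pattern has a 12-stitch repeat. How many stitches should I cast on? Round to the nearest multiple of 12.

CO 60 sts.

Finished = 8 + 1 = 9 inches.
26 / 4 = 6.5 sts/in.
9 × 6.5 = 58.50 sts.
Nearest multiple of 12: 60.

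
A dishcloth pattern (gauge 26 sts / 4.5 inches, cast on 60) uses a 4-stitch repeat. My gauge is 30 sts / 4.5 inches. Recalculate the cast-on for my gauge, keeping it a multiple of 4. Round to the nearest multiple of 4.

68 stitches.

60 × 30 / 26 = 69.23.
Nearest multiple of 4: 68.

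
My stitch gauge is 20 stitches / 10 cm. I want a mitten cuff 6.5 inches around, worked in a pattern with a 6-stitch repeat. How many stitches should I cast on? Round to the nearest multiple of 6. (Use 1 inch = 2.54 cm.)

36 stitches.

6.5 in = 6.5 × 2.54 = 16.51 cm.
20 / 10 = 2 sts/cm.
16.51 × 2 = 33.02 sts.
→ 36.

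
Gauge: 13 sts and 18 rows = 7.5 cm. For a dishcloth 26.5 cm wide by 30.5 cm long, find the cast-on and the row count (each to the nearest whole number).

Cast on 46 stitches and work 73 rows.

Stitch gauge = 13/7.5 = 1.733 sts/cm; 26.5 × 1.733 = 45.93 → 46 sts.
Row gauge = 18/7.5 = 2.4 rows/cm; 30.5 × 2.4 = 73.20 → 73 rows.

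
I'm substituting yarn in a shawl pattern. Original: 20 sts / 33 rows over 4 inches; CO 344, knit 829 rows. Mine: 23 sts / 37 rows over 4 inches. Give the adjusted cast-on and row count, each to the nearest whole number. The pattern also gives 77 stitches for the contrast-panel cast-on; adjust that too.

Cast on 396 stitches; work 929 rows; contrast-panel cast-on 89 stitches.

Stitches: 344 × 23/20 = 395.60 → 396.
Rows: 829 × 37/33 = 929.48 → 929.
contrast-panel cast-on: 77 × 23/20 = 88.55 → 89.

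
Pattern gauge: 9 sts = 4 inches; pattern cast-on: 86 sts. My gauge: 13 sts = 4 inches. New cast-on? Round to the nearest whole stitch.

Cast on 124 stitches.

Scale factor = 13 / 9 = 1.444.
86 × 13 / 9 = 124.22 sts.
→ 124 sts.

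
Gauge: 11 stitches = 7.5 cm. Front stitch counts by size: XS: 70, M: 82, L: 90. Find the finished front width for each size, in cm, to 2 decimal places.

11/7.5 = 1.467 sts per cm.
XS: 70 / 1.467 = 47.727 → 47.73 cm.
M: 82 / 1.467 = 55.909 → 55.91 cm.
L: 90 / 1.467 = 61.364 → 61.36 cm.

XS 47.73 cm; M 55.91 cm; L 61.36 cm.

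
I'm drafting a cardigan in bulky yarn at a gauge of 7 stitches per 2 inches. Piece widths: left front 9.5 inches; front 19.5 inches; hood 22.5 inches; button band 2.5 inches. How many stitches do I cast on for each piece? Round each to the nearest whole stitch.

Rate = 7/2 = 3.5 sts per in.
left front: 9.5 × 3.5 = 33.25 → 33.
front: 19.5 × 3.5 = 68.25 → 68.
hood: 22.5 × 3.5 = 78.75 → 79.
button band: 2.5 × 3.5 = 8.75 → 9.

left front 33; front 68; hood 79; button band 9.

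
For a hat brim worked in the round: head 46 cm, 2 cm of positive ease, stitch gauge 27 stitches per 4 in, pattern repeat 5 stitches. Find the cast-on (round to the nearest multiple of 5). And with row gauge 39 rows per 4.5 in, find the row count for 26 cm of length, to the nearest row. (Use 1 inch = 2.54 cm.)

Finished = 46 + 2 = 48 cm.
48 cm × 1/2.54 = 18.90 inches.
27/4 = 6.75 sts per in; 18.90 × 6.75 = 127.56 sts.
Nearest multiple of 5 → 130.
26 cm = 10.24 inches; × 8.667 = 88.71 → 89 rows.

Cast on 130 stitches; work 89 rows.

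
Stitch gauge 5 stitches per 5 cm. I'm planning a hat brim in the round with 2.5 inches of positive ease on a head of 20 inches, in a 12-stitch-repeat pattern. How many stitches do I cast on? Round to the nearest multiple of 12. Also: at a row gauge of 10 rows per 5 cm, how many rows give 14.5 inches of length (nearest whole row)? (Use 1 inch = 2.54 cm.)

Finished = 20 + 2.5 = 22.5 inches.
22.5 inches × 2.54 = 57.15 cm.
5/5 = 1 sts per cm; 57.15 × 1 = 57.15 sts.
Nearest multiple of 12 → 60.
14.5 inches = 36.83 cm; × 2 = 73.66 → 74 rows.

Cast on 60 stitches; work 74 rows.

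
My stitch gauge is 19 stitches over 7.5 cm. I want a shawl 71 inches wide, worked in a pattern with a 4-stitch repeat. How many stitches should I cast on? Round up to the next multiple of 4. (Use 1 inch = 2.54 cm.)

71 in = 71 × 2.54 = 180.34 cm.
19 / 7.5 = 2.533 sts/cm.
180.34 × 2.533 = 456.86 sts.
→ 460.

460 stitches.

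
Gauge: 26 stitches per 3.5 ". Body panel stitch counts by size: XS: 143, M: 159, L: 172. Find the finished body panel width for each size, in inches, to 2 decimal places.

26/3.5 = 7.429 sts per in.
XS: 143 / 7.429 = 19.250 → 19.25 in.
M: 159 / 7.429 = 21.404 → 21.40 in.
L: 172 / 7.429 = 23.154 → 23.15 in.

XS 19.25 inches; M 21.40 inches; L 23.15 inches.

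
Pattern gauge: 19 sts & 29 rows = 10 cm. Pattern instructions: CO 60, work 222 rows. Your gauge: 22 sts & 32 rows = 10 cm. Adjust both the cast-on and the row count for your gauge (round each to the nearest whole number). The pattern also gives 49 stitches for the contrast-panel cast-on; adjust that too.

Cast on 69 stitches; work 245 rows; contrast-panel cast-on 57 stitches.

Stitches: 60 × 22/19 = 69.47 → 69.
Rows: 222 × 32/29 = 244.97 → 245.
contrast-panel cast-on: 49 × 22/19 = 56.74 → 57.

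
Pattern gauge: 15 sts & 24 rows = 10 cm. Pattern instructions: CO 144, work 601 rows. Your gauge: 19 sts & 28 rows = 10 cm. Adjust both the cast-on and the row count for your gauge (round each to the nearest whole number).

Cast on 182 stitches; work 701 rows.

Stitches: 144 × 19/15 = 182.40 → 182.
Rows: 601 × 28/24 = 701.17 → 701.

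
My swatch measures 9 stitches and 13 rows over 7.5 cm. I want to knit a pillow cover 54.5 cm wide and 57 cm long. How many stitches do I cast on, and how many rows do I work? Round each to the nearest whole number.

Cast on 65 stitches and work 99 rows.

Stitch gauge = 9/7.5 = 1.2 sts/cm; 54.5 × 1.2 = 65.40 → 65 sts.
Row gauge = 13/7.5 = 1.733 rows/cm; 57 × 1.733 = 98.80 → 99 rows.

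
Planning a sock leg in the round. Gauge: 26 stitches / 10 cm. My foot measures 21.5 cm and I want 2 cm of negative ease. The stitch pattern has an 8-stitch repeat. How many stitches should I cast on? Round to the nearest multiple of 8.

Finished = 21.5 − 2 = 19.5 cm.
26 / 10 = 2.6 sts/cm.
19.5 × 2.6 = 50.70 sts.
Nearest multiple of 8: 48.

48 stitches.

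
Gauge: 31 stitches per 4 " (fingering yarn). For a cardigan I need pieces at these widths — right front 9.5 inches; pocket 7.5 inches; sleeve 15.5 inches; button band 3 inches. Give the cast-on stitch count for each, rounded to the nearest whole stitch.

right front 74; pocket 58; sleeve 120; button band 23.

Rate = 31/4 = 7.75 sts per in.
right front: 9.5 × 7.75 = 73.62 → 74.
pocket: 7.5 × 7.75 = 58.12 → 58.
sleeve: 15.5 × 7.75 = 120.12 → 120.
button band: 3 × 7.75 = 23.25 → 23.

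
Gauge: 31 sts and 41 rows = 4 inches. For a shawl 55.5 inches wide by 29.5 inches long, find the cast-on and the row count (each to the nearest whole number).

Cast on 430 stitches and work 302 rows.

Stitch gauge = 31/4 = 7.75 sts/in; 55.5 × 7.75 = 430.12 → 430 sts.
Row gauge = 41/4 = 10.25 rows/in; 29.5 × 10.25 = 302.38 → 302 rows.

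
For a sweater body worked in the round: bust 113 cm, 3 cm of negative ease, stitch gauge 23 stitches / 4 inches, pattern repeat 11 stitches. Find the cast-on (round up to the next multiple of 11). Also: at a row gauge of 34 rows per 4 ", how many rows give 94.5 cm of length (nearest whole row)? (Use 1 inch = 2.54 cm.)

Finished = 113 − 3 = 110 cm.
110 cm × 1/2.54 = 43.31 inches.
23/4 = 5.75 sts per in; 43.31 × 5.75 = 249.02 sts.
Next multiple of 11 → 253.
94.5 cm = 37.20 inches; × 8.5 = 316.24 → 316 rows.

Cast on 253 stitches; work 316 rows.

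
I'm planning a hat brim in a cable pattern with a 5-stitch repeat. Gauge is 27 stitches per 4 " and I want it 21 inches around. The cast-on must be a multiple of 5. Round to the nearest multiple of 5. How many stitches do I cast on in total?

27 / 4 = 6.75 sts per inch.
21 × 6.75 = 141.75 sts.
Nearest multiple of 5: 140.

CO 140 sts.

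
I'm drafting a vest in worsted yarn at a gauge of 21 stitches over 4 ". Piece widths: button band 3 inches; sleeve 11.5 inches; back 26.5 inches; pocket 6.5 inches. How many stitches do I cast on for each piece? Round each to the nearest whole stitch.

Rate = 21/4 = 5.25 sts per in.
button band: 3 × 5.25 = 15.75 → 16.
sleeve: 11.5 × 5.25 = 60.38 → 60.
back: 26.5 × 5.25 = 139.12 → 139.
pocket: 6.5 × 5.25 = 34.12 → 34.

button band 16; sleeve 60; back 139; pocket 34.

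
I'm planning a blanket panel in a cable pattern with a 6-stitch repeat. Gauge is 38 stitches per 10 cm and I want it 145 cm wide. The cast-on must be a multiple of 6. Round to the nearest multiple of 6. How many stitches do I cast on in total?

38 / 10 = 3.8 sts per cm.
145 × 3.8 = 551.00 sts.
Nearest multiple of 6: 552.

Cast on 552 stitches.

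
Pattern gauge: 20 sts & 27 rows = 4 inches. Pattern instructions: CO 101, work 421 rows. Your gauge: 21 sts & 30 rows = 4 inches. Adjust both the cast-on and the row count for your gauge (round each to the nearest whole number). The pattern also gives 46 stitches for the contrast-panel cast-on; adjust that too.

Cast on 106 stitches; work 468 rows; contrast-panel cast-on 48 stitches.

Stitches: 101 × 21/20 = 106.05 → 106.
Rows: 421 × 30/27 = 467.78 → 468.
contrast-panel cast-on: 46 × 21/20 = 48.30 → 48.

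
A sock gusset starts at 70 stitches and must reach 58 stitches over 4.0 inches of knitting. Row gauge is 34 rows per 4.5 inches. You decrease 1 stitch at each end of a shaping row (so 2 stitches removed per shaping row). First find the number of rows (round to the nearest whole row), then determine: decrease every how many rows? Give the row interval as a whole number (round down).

Rows = 4.0 × 7.556 = 30.2 → 30 rows.
Stitches to remove: 12 → 6 shaping rows (at 2 st each).
30 / 6 = 5.00 → every 5 rows.

Decrease every 5th row.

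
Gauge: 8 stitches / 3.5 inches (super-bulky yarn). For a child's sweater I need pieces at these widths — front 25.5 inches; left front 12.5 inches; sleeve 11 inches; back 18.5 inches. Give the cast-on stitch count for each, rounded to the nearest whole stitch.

front 58; left front 29; sleeve 25; back 42.

Rate = 8/3.5 = 2.286 sts per in.
front: 25.5 × 2.286 = 58.29 → 58.
left front: 12.5 × 2.286 = 28.57 → 29.
sleeve: 11 × 2.286 = 25.14 → 25.
back: 18.5 × 2.286 = 42.29 → 42.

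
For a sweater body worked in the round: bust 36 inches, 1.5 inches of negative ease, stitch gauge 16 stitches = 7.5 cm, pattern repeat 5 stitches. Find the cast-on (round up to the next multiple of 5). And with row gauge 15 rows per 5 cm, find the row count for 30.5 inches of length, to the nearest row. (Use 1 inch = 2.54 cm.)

Cast on 190 stitches; work 232 rows.

Finished = 36 − 1.5 = 34.5 inches.
34.5 inches × 2.54 = 87.63 cm.
16/7.5 = 2.133 sts per cm; 87.63 × 2.133 = 186.94 sts.
Next multiple of 5 → 190.
30.5 inches = 77.47 cm; × 3 = 232.41 → 232 rows.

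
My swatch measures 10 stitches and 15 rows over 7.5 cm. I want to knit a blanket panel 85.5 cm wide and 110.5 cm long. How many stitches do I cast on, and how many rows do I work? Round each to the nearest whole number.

Stitch gauge = 10/7.5 = 1.333 sts/cm; 85.5 × 1.333 = 114.00 → 114 sts.
Row gauge = 15/7.5 = 2 rows/cm; 110.5 × 2 = 221.00 → 221 rows.

Cast on 114 stitches and work 221 rows.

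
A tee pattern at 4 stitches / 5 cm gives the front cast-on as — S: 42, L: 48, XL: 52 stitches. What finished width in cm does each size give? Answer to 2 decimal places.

S 52.50 cm; L 60.00 cm; XL 65.00 cm.

4/5 = 0.8 sts per cm.
S: 42 / 0.8 = 52.500 → 52.50 cm.
L: 48 / 0.8 = 60.000 → 60.00 cm.
XL: 52 / 0.8 = 65.000 → 65.00 cm.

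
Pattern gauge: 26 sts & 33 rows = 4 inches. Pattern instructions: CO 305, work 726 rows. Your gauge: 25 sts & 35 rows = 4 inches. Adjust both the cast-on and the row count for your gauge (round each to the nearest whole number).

Stitches: 305 × 25/26 = 293.27 → 293.
Rows: 726 × 35/33 = 770.00 → 770.

Cast on 293 stitches; work 770 rows.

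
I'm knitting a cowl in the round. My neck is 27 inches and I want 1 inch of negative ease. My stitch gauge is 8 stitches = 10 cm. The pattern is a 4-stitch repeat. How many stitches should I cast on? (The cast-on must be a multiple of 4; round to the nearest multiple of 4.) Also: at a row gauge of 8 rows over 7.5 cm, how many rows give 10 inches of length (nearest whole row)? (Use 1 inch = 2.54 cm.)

Cast on 52 stitches; work 27 rows.

Finished = 27 − 1 = 26 inches.
26 inches × 2.54 = 66.04 cm.
8/10 = 0.8 sts per cm; 66.04 × 0.8 = 52.83 sts.
Nearest multiple of 4 → 52.
10 inches = 25.40 cm; × 1.067 = 27.09 → 27 rows.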